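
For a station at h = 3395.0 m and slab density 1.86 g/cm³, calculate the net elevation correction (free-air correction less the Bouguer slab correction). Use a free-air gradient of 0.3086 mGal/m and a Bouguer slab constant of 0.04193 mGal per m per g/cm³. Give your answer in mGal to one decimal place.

782.9

Combined gradient = 0.3086 − 0.04193 × 1.86 = 0.2306102 mGal/m
Combined elevation correction = 0.2306102 × 3395.0 = 782.9 mGal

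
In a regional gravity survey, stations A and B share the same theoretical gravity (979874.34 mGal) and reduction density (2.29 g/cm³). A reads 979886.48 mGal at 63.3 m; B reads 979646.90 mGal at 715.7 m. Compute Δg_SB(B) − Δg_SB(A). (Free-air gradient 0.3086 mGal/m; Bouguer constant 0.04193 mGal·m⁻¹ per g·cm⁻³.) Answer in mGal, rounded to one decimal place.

Δg_SB(A) = 979886.48 − 979874.34 + 0.3086×63.3 − 0.04193×2.29×63.3 = 25.60 mGal
Δg_SB(B) = 979646.90 − 979874.34 + 0.3086×715.7 − 0.04193×2.29×715.7 = -75.30 mGal
Difference = -75.30 − (25.60) = -100.90 mGal

-100.9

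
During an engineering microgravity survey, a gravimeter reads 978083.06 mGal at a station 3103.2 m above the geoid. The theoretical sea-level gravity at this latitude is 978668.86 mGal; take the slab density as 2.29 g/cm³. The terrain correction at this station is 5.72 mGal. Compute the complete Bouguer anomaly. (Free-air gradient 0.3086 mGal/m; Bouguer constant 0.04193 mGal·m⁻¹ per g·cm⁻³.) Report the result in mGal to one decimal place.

79.6

Free-air correction = 0.3086 × 3103.2 = 957.65 mGal
Free-air anomaly = 978083.06 − 978668.86 + (957.65) = 371.85 mGal
Bouguer slab correction = 0.04193 × 2.29 × 3103.2 = 297.97 mGal
Simple Bouguer anomaly = 371.85 − (297.97) = 73.88 mGal
Complete Bouguer anomaly = 73.88 + 5.72 = 79.60 mGal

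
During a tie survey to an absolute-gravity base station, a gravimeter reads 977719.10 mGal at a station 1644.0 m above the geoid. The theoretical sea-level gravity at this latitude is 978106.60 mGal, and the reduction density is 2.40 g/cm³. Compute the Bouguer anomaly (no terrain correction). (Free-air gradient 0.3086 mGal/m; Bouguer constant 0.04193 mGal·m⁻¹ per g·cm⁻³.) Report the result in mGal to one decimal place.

Free-air correction = 0.3086 × 1644.0 = 507.34 mGal
Free-air anomaly = 977719.10 − 978106.60 + (507.34) = 119.84 mGal
Bouguer slab correction = 0.04193 × 2.40 × 1644.0 = 165.44 mGal
Simple Bouguer anomaly = 119.84 − (165.44) = -45.60 mGal

-45.6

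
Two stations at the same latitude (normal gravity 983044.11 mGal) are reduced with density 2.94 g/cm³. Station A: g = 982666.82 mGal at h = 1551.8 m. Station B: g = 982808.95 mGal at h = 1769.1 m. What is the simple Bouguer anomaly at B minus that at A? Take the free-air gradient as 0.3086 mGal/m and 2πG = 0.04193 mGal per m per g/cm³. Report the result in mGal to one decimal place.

Δg_SB(A) = 982666.82 − 983044.11 + 0.3086×1551.8 − 0.04193×2.94×1551.8 = -89.70 mGal
Δg_SB(B) = 982808.95 − 983044.11 + 0.3086×1769.1 − 0.04193×2.94×1769.1 = 92.70 mGal
Difference = 92.70 − (-89.70) = 182.40 mGal

182.4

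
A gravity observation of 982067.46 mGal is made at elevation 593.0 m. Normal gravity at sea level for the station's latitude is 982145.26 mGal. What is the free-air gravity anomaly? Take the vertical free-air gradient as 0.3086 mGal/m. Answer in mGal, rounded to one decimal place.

105.2

Free-air correction = 0.3086 × 593.0 = 183.00 mGal
Free-air anomaly = 982067.46 − 982145.26 + (183.00) = 105.20 mGal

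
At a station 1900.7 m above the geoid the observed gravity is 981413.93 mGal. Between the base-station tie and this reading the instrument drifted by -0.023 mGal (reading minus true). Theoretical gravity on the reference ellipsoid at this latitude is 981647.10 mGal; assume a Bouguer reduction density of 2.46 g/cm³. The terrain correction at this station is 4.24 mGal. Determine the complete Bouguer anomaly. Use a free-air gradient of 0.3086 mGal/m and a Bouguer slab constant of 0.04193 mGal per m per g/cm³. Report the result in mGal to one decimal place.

Drift-corrected reading = 981413.93 − (-0.023) = 981413.953 mGal
Free-air correction = 0.3086 × 1900.7 = 586.56 mGal
Free-air anomaly = 981413.953 − 981647.10 + (586.56) = 353.413 mGal
Bouguer slab correction = 0.04193 × 2.46 × 1900.7 = 196.05 mGal
Simple Bouguer anomaly = 353.413 − (196.05) = 157.363 mGal
Complete Bouguer anomaly = 157.363 + 4.24 = 161.603 mGal

161.6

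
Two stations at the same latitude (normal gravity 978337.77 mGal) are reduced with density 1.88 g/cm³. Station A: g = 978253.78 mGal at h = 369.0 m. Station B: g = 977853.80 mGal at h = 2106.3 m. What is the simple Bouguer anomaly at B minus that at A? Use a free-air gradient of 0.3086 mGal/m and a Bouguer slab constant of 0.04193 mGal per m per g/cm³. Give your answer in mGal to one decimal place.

-0.8

Δg_SB(A) = 978253.78 − 978337.77 + 0.3086×369.0 − 0.04193×1.88×369.0 = 0.80 mGal
Δg_SB(B) = 977853.80 − 978337.77 + 0.3086×2106.3 − 0.04193×1.88×2106.3 = 0.00 mGal
Difference = 0.00 − (0.80) = -0.80 mGal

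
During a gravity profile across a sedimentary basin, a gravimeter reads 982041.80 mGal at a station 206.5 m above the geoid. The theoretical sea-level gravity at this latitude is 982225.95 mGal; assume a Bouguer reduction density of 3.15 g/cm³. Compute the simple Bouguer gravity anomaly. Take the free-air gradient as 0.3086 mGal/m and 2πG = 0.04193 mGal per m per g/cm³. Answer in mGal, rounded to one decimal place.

Free-air correction = 0.3086 × 206.5 = 63.73 mGal
Free-air anomaly = 982041.80 − 982225.95 + (63.73) = -120.42 mGal
Bouguer slab correction = 0.04193 × 3.15 × 206.5 = 27.27 mGal
Simple Bouguer anomaly = -120.42 − (27.27) = -147.69 mGal

-147.7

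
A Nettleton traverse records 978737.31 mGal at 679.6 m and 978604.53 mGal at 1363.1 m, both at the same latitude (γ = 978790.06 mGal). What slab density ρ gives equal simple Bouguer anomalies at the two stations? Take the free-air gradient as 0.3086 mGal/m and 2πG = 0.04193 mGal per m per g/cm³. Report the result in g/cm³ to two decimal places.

Δg_obs = 978604.53 − 978737.31 = -132.78 mGal over Δh = 1363.1 − 679.6 = 683.5 m
Equal Bouguer anomalies ⇒ Δg_obs + (0.3086 − 0.04193ρ)·Δh = 0
0.3086 − 0.04193ρ = −Δg_obs/Δh = 0.19426
ρ = (0.3086 − 0.19426) / 0.04193 = 2.73 g/cm³

2.73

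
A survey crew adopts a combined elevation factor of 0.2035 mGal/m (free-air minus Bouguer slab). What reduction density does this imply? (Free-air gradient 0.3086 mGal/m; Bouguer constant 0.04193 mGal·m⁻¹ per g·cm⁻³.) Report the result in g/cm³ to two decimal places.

0.2035 = 0.3086 − 0.04193 × ρ
ρ = (0.3086 − 0.2035) / 0.04193 = 2.51 g/cm³

2.51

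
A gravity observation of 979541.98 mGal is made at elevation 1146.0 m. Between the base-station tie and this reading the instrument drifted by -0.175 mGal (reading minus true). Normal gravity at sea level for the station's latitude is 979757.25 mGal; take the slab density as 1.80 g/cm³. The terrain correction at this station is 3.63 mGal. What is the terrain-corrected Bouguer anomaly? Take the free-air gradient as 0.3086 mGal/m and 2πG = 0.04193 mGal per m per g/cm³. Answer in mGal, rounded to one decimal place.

Drift-corrected reading = 979541.98 − (-0.175) = 979542.155 mGal
Free-air correction = 0.3086 × 1146.0 = 353.66 mGal
Free-air anomaly = 979542.155 − 979757.25 + (353.66) = 138.565 mGal
Bouguer slab correction = 0.04193 × 1.80 × 1146.0 = 86.49 mGal
Simple Bouguer anomaly = 138.565 − (86.49) = 52.075 mGal
Complete Bouguer anomaly = 52.075 + 3.63 = 55.705 mGal

55.7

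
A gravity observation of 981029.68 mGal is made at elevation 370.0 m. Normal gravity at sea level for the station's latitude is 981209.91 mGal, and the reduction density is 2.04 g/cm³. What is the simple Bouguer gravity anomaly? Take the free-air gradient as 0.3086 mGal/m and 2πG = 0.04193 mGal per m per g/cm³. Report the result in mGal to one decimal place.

-97.7

Free-air correction = 0.3086 × 370.0 = 114.18 mGal
Free-air anomaly = 981029.68 − 981209.91 + (114.18) = -66.05 mGal
Bouguer slab correction = 0.04193 × 2.04 × 370.0 = 31.65 mGal
Simple Bouguer anomaly = -66.05 − (31.65) = -97.70 mGal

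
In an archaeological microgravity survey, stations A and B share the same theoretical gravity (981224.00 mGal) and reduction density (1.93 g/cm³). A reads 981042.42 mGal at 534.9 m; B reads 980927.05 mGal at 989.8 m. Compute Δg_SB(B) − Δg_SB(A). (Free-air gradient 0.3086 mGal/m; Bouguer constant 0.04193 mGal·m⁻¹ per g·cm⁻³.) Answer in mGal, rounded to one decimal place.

Δg_SB(A) = 981042.42 − 981224.00 + 0.3086×534.9 − 0.04193×1.93×534.9 = -59.80 mGal
Δg_SB(B) = 980927.05 − 981224.00 + 0.3086×989.8 − 0.04193×1.93×989.8 = -71.60 mGal
Difference = -71.60 − (-59.80) = -11.80 mGal

-11.8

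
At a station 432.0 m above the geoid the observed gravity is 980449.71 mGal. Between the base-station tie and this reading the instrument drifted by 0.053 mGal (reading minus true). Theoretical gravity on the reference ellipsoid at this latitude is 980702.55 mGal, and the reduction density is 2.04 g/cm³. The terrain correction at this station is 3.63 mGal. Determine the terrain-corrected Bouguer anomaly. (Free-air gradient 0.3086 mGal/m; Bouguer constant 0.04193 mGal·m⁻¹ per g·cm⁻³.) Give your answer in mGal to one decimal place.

-152.9

Drift-corrected reading = 980449.71 − (0.053) = 980449.657 mGal
Free-air correction = 0.3086 × 432.0 = 133.32 mGal
Free-air anomaly = 980449.657 − 980702.55 + (133.32) = -119.573 mGal
Bouguer slab correction = 0.04193 × 2.04 × 432.0 = 36.95 mGal
Simple Bouguer anomaly = -119.573 − (36.95) = -156.523 mGal
Complete Bouguer anomaly = -156.523 + 3.63 = -152.893 mGal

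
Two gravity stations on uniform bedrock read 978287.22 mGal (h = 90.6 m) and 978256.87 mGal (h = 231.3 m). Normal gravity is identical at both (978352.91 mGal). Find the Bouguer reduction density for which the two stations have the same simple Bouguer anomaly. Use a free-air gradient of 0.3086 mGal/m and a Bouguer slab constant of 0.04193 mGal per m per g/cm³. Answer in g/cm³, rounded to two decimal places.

Δg_obs = 978256.87 − 978287.22 = -30.35 mGal over Δh = 231.3 − 90.6 = 140.7 m
Equal Bouguer anomalies ⇒ Δg_obs + (0.3086 − 0.04193ρ)·Δh = 0
0.3086 − 0.04193ρ = −Δg_obs/Δh = 0.21571
ρ = (0.3086 − 0.21571) / 0.04193 = 2.22 g/cm³

2.22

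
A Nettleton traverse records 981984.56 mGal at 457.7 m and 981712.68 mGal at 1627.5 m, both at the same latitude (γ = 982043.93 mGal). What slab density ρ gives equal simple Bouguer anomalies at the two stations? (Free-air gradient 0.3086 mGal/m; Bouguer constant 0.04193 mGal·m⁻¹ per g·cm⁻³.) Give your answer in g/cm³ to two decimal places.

Δg_obs = 981712.68 − 981984.56 = -271.88 mGal over Δh = 1627.5 − 457.7 = 1169.8 m
Equal Bouguer anomalies ⇒ Δg_obs + (0.3086 − 0.04193ρ)·Δh = 0
0.3086 − 0.04193ρ = −Δg_obs/Δh = 0.23242
ρ = (0.3086 − 0.23242) / 0.04193 = 1.82 g/cm³

1.82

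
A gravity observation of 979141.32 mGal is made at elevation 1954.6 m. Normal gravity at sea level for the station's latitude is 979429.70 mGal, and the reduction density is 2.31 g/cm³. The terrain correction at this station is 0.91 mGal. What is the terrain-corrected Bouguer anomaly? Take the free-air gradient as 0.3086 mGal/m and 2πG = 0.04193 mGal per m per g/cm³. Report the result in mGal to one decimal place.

Free-air correction = 0.3086 × 1954.6 = 603.19 mGal
Free-air anomaly = 979141.32 − 979429.70 + (603.19) = 314.81 mGal
Bouguer slab correction = 0.04193 × 2.31 × 1954.6 = 189.32 mGal
Simple Bouguer anomaly = 314.81 − (189.32) = 125.49 mGal
Complete Bouguer anomaly = 125.49 + 0.91 = 126.40 mGal

126.4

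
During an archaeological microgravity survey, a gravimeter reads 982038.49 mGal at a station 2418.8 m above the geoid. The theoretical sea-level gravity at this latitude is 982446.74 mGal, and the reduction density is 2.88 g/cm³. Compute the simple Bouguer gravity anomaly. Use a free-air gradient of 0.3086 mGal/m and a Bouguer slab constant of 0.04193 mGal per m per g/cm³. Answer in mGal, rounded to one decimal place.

Free-air correction = 0.3086 × 2418.8 = 746.44 mGal
Free-air anomaly = 982038.49 − 982446.74 + (746.44) = 338.19 mGal
Bouguer slab correction = 0.04193 × 2.88 × 2418.8 = 292.09 mGal
Simple Bouguer anomaly = 338.19 − (292.09) = 46.10 mGal

46.1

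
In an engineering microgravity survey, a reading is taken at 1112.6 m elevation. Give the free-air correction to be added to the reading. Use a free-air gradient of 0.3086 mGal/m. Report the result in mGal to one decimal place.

343.3

Free-air correction = 0.3086 × 1112.6 = 343.3 mGal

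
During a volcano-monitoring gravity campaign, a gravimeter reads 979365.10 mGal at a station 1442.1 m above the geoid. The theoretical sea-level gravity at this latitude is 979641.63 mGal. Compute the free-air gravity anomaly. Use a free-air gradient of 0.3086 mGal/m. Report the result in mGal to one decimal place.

Free-air correction = 0.3086 × 1442.1 = 445.03 mGal
Free-air anomaly = 979365.10 − 979641.63 + (445.03) = 168.50 mGal

168.5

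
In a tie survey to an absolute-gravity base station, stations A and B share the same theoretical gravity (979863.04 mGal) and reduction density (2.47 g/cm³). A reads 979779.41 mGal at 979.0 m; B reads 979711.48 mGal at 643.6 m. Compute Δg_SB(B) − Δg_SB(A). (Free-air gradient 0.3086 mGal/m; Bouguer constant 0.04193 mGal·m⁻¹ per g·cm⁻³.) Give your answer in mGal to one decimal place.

-136.7

Δg_SB(A) = 979779.41 − 979863.04 + 0.3086×979.0 − 0.04193×2.47×979.0 = 117.10 mGal
Δg_SB(B) = 979711.48 − 979863.04 + 0.3086×643.6 − 0.04193×2.47×643.6 = -19.60 mGal
Difference = -19.60 − (117.10) = -136.70 mGal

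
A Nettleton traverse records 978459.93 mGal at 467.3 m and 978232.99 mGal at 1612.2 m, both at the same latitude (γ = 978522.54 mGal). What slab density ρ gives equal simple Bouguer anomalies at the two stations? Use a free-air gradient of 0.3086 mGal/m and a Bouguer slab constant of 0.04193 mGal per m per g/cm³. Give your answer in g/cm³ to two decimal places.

2.63

Δg_obs = 978232.99 − 978459.93 = -226.94 mGal over Δh = 1612.2 − 467.3 = 1144.9 m
Equal Bouguer anomalies ⇒ Δg_obs + (0.3086 − 0.04193ρ)·Δh = 0
0.3086 − 0.04193ρ = −Δg_obs/Δh = 0.19822
ρ = (0.3086 − 0.19822) / 0.04193 = 2.63 g/cm³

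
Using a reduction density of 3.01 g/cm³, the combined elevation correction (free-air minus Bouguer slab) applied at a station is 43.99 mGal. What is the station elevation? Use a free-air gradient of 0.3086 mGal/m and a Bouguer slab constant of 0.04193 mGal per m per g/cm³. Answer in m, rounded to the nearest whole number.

Combined gradient = 0.3086 − 0.04193 × 3.01 = 0.1823907 mGal/m
h = 43.99 / 0.1823907 = 241.19 m

241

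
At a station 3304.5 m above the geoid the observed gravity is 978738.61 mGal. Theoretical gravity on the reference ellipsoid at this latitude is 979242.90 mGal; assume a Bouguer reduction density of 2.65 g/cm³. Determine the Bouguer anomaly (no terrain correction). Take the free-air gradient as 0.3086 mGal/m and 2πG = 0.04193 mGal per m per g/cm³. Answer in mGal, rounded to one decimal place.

148.3

Free-air correction = 0.3086 × 3304.5 = 1019.77 mGal
Free-air anomaly = 978738.61 − 979242.90 + (1019.77) = 515.48 mGal
Bouguer slab correction = 0.04193 × 2.65 × 3304.5 = 367.18 mGal
Simple Bouguer anomaly = 515.48 − (367.18) = 148.30 mGal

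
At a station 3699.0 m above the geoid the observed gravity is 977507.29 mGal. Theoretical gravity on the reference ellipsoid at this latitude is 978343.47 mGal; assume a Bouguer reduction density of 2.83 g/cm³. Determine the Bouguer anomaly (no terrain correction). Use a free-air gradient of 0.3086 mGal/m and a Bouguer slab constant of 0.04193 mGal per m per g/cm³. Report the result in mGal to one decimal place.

Free-air correction = 0.3086 × 3699.0 = 1141.51 mGal
Free-air anomaly = 977507.29 − 978343.47 + (1141.51) = 305.33 mGal
Bouguer slab correction = 0.04193 × 2.83 × 3699.0 = 438.93 mGal
Simple Bouguer anomaly = 305.33 − (438.93) = -133.60 mGal

-133.6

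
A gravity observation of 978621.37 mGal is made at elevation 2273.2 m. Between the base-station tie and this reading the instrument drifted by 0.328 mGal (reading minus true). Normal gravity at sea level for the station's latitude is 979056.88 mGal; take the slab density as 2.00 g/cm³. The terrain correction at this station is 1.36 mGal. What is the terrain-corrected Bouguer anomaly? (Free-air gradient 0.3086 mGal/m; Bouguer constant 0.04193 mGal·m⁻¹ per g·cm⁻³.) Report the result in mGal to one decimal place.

76.4

Drift-corrected reading = 978621.37 − (0.328) = 978621.042 mGal
Free-air correction = 0.3086 × 2273.2 = 701.51 mGal
Free-air anomaly = 978621.042 − 979056.88 + (701.51) = 265.672 mGal
Bouguer slab correction = 0.04193 × 2.00 × 2273.2 = 190.63 mGal
Simple Bouguer anomaly = 265.672 − (190.63) = 75.042 mGal
Complete Bouguer anomaly = 75.042 + 1.36 = 76.402 mGal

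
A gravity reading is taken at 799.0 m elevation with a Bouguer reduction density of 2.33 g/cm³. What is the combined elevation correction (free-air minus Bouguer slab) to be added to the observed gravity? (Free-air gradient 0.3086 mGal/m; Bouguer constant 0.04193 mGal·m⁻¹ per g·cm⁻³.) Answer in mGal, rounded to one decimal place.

Combined gradient = 0.3086 − 0.04193 × 2.33 = 0.2109031 mGal/m
Combined elevation correction = 0.2109031 × 799.0 = 168.5 mGal

168.5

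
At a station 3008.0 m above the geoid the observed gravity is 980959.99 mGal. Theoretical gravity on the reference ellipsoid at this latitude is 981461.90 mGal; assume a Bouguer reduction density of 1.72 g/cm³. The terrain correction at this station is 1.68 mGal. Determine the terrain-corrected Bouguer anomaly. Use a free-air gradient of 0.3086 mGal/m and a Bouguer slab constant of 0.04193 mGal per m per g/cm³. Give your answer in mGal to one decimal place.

211.1

Free-air correction = 0.3086 × 3008.0 = 928.27 mGal
Free-air anomaly = 980959.99 − 981461.90 + (928.27) = 426.36 mGal
Bouguer slab correction = 0.04193 × 1.72 × 3008.0 = 216.94 mGal
Simple Bouguer anomaly = 426.36 − (216.94) = 209.42 mGal
Complete Bouguer anomaly = 209.42 + 1.68 = 211.10 mGal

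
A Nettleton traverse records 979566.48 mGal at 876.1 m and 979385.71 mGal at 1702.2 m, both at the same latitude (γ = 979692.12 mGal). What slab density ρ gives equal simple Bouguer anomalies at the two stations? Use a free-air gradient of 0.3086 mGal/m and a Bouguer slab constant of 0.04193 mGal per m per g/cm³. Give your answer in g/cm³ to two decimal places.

2.14

Δg_obs = 979385.71 − 979566.48 = -180.77 mGal over Δh = 1702.2 − 876.1 = 826.1 m
Equal Bouguer anomalies ⇒ Δg_obs + (0.3086 − 0.04193ρ)·Δh = 0
0.3086 − 0.04193ρ = −Δg_obs/Δh = 0.21882
ρ = (0.3086 − 0.21882) / 0.04193 = 2.14 g/cm³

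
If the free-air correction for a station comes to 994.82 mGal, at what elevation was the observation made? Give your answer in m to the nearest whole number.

h = 994.82 / 0.3086 = 3223.66 m

3224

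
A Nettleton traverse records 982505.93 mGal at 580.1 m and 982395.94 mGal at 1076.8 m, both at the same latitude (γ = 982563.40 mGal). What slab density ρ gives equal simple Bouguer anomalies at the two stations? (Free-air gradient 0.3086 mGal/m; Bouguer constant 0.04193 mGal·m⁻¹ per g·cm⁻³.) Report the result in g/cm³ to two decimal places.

2.08

Δg_obs = 982395.94 − 982505.93 = -109.99 mGal over Δh = 1076.8 − 580.1 = 496.7 m
Equal Bouguer anomalies ⇒ Δg_obs + (0.3086 − 0.04193ρ)·Δh = 0
0.3086 − 0.04193ρ = −Δg_obs/Δh = 0.22144
ρ = (0.3086 − 0.22144) / 0.04193 = 2.08 g/cm³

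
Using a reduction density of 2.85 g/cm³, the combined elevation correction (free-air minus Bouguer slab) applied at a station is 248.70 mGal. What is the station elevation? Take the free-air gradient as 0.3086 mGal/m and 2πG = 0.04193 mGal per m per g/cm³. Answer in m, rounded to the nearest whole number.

1315

Combined gradient = 0.3086 − 0.04193 × 2.85 = 0.1890995 mGal/m
h = 248.70 / 0.1890995 = 1315.18 m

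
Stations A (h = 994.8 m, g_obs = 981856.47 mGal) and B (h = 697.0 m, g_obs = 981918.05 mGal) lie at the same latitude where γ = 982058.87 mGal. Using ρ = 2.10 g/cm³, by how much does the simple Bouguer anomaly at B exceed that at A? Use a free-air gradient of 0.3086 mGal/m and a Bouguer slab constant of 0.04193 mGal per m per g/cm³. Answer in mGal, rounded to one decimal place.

-4.1

Δg_SB(A) = 981856.47 − 982058.87 + 0.3086×994.8 − 0.04193×2.10×994.8 = 17.00 mGal
Δg_SB(B) = 981918.05 − 982058.87 + 0.3086×697.0 − 0.04193×2.10×697.0 = 12.90 mGal
Difference = 12.90 − (17.00) = -4.10 mGal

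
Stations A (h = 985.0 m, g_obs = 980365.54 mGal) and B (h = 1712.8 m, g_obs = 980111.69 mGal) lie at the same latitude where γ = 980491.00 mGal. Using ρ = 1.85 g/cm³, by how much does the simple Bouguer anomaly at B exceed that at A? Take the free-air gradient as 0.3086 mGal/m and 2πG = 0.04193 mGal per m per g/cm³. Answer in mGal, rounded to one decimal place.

-85.7

Δg_SB(A) = 980365.54 − 980491.00 + 0.3086×985.0 − 0.04193×1.85×985.0 = 102.10 mGal
Δg_SB(B) = 980111.69 − 980491.00 + 0.3086×1712.8 − 0.04193×1.85×1712.8 = 16.40 mGal
Difference = 16.40 − (102.10) = -85.70 mGal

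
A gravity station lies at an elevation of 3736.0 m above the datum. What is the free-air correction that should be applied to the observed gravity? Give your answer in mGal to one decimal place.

1152.9

Free-air correction = 0.3086 × 3736.0 = 1152.9 mGal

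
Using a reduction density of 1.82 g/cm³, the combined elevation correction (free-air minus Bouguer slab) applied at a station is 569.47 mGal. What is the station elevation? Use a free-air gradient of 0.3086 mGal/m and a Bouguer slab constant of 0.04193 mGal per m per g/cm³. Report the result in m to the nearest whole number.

Combined gradient = 0.3086 − 0.04193 × 1.82 = 0.2322874 mGal/m
h = 569.47 / 0.2322874 = 2451.58 m

2452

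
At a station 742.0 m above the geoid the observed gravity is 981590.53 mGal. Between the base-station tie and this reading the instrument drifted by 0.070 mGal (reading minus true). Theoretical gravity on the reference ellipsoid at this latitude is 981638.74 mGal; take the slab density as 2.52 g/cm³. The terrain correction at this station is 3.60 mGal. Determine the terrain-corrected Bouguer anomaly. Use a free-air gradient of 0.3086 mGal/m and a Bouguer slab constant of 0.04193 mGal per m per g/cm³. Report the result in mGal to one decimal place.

105.9

Drift-corrected reading = 981590.53 − (0.070) = 981590.460 mGal
Free-air correction = 0.3086 × 742.0 = 228.98 mGal
Free-air anomaly = 981590.460 − 981638.74 + (228.98) = 180.700 mGal
Bouguer slab correction = 0.04193 × 2.52 × 742.0 = 78.40 mGal
Simple Bouguer anomaly = 180.700 − (78.40) = 102.300 mGal
Complete Bouguer anomaly = 102.300 + 3.60 = 105.900 mGal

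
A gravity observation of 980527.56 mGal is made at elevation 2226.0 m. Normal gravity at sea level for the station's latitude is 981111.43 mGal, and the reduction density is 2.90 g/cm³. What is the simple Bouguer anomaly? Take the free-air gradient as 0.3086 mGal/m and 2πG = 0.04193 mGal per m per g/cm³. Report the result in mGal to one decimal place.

Free-air correction = 0.3086 × 2226.0 = 686.94 mGal
Free-air anomaly = 980527.56 − 981111.43 + (686.94) = 103.07 mGal
Bouguer slab correction = 0.04193 × 2.90 × 2226.0 = 270.67 mGal
Simple Bouguer anomaly = 103.07 − (270.67) = -167.60 mGal

-167.6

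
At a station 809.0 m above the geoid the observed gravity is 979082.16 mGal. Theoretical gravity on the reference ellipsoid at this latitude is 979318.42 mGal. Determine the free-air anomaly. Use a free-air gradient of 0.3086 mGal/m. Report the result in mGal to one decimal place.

Free-air correction = 0.3086 × 809.0 = 249.66 mGal
Free-air anomaly = 979082.16 − 979318.42 + (249.66) = 13.40 mGal

13.4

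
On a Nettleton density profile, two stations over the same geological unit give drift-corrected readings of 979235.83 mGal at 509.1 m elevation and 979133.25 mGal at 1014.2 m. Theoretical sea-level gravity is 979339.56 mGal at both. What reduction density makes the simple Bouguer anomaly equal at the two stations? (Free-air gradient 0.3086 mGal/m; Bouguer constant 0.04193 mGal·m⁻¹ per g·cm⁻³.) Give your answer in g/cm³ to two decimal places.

2.52

Δg_obs = 979133.25 − 979235.83 = -102.58 mGal over Δh = 1014.2 − 509.1 = 505.1 m
Equal Bouguer anomalies ⇒ Δg_obs + (0.3086 − 0.04193ρ)·Δh = 0
0.3086 − 0.04193ρ = −Δg_obs/Δh = 0.20309
ρ = (0.3086 − 0.20309) / 0.04193 = 2.52 g/cm³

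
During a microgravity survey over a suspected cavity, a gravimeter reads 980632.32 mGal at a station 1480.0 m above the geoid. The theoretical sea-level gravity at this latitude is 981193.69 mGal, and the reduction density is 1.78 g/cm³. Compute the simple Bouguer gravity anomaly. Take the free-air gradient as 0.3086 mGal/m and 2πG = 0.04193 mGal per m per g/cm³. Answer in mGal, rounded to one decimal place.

-215.1

Free-air correction = 0.3086 × 1480.0 = 456.73 mGal
Free-air anomaly = 980632.32 − 981193.69 + (456.73) = -104.64 mGal
Bouguer slab correction = 0.04193 × 1.78 × 1480.0 = 110.46 mGal
Simple Bouguer anomaly = -104.64 − (110.46) = -215.10 mGal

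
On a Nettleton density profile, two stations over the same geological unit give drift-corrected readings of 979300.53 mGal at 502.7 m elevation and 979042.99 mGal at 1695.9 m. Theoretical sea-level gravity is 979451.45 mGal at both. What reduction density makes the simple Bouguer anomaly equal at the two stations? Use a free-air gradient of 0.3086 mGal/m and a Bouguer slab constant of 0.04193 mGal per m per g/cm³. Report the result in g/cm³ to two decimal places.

Δg_obs = 979042.99 − 979300.53 = -257.54 mGal over Δh = 1695.9 − 502.7 = 1193.2 m
Equal Bouguer anomalies ⇒ Δg_obs + (0.3086 − 0.04193ρ)·Δh = 0
0.3086 − 0.04193ρ = −Δg_obs/Δh = 0.21584
ρ = (0.3086 − 0.21584) / 0.04193 = 2.21 g/cm³

2.21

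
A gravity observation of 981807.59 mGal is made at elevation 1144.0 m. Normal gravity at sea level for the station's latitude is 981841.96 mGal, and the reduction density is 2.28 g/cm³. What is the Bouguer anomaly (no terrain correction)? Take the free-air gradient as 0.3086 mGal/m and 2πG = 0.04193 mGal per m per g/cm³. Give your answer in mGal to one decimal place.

Free-air correction = 0.3086 × 1144.0 = 353.04 mGal
Free-air anomaly = 981807.59 − 981841.96 + (353.04) = 318.67 mGal
Bouguer slab correction = 0.04193 × 2.28 × 1144.0 = 109.37 mGal
Simple Bouguer anomaly = 318.67 − (109.37) = 209.30 mGal

209.3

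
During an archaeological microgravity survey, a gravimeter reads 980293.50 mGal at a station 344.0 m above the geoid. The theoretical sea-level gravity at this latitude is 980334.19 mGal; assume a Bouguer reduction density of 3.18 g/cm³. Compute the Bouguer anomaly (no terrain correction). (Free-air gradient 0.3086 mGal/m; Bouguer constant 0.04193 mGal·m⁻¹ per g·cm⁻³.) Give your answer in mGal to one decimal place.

Free-air correction = 0.3086 × 344.0 = 106.16 mGal
Free-air anomaly = 980293.50 − 980334.19 + (106.16) = 65.47 mGal
Bouguer slab correction = 0.04193 × 3.18 × 344.0 = 45.87 mGal
Simple Bouguer anomaly = 65.47 − (45.87) = 19.60 mGal

19.6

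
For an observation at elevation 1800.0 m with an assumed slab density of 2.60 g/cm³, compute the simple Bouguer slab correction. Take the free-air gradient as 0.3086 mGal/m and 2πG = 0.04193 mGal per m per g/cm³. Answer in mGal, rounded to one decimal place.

196.2

Bouguer slab correction = 0.04193 × 2.60 × 1800.0 = 196.2 mGal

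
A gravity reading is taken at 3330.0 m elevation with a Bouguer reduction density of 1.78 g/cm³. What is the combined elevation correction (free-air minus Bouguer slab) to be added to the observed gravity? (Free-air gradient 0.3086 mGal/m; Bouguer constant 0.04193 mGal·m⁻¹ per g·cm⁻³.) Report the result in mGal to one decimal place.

Combined gradient = 0.3086 − 0.04193 × 1.78 = 0.2339646 mGal/m
Combined elevation correction = 0.2339646 × 3330.0 = 779.1 mGal

779.1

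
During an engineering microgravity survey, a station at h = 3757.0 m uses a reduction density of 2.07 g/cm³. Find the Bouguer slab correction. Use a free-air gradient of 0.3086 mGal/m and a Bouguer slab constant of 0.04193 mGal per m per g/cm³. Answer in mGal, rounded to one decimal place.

326.1

Bouguer slab correction = 0.04193 × 2.07 × 3757.0 = 326.1 mGal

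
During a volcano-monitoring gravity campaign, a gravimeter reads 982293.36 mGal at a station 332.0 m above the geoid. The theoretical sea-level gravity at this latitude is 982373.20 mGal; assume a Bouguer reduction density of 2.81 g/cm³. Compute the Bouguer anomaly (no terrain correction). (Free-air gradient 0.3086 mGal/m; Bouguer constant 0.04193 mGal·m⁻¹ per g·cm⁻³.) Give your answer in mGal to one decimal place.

-16.5

Free-air correction = 0.3086 × 332.0 = 102.46 mGal
Free-air anomaly = 982293.36 − 982373.20 + (102.46) = 22.62 mGal
Bouguer slab correction = 0.04193 × 2.81 × 332.0 = 39.12 mGal
Simple Bouguer anomaly = 22.62 − (39.12) = -16.50 mGal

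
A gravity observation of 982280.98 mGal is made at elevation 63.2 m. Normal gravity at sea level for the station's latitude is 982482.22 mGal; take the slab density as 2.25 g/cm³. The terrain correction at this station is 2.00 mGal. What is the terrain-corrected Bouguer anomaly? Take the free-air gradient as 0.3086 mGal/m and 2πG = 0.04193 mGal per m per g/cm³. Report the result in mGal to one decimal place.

Free-air correction = 0.3086 × 63.2 = 19.50 mGal
Free-air anomaly = 982280.98 − 982482.22 + (19.50) = -181.74 mGal
Bouguer slab correction = 0.04193 × 2.25 × 63.2 = 5.96 mGal
Simple Bouguer anomaly = -181.74 − (5.96) = -187.70 mGal
Complete Bouguer anomaly = -187.70 + 2.00 = -185.70 mGal

-185.7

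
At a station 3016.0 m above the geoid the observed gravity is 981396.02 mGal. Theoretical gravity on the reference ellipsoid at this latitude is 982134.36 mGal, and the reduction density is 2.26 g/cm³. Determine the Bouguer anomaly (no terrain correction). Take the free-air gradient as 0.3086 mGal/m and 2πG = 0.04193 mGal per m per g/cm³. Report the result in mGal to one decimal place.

Free-air correction = 0.3086 × 3016.0 = 930.74 mGal
Free-air anomaly = 981396.02 − 982134.36 + (930.74) = 192.40 mGal
Bouguer slab correction = 0.04193 × 2.26 × 3016.0 = 285.80 mGal
Simple Bouguer anomaly = 192.40 − (285.80) = -93.40 mGal

-93.4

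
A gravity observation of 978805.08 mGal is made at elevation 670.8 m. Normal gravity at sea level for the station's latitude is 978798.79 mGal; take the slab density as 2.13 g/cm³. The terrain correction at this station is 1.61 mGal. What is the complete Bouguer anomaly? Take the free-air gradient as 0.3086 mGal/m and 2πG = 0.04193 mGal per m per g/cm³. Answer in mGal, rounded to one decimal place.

155.0

Free-air correction = 0.3086 × 670.8 = 207.01 mGal
Free-air anomaly = 978805.08 − 978798.79 + (207.01) = 213.30 mGal
Bouguer slab correction = 0.04193 × 2.13 × 670.8 = 59.91 mGal
Simple Bouguer anomaly = 213.30 − (59.91) = 153.39 mGal
Complete Bouguer anomaly = 153.39 + 1.61 = 155.00 mGal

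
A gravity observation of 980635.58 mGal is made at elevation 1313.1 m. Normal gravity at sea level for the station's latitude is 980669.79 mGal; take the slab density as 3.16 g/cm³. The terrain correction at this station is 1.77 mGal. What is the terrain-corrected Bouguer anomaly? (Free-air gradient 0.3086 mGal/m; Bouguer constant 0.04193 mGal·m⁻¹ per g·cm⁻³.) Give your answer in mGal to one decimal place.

Free-air correction = 0.3086 × 1313.1 = 405.22 mGal
Free-air anomaly = 980635.58 − 980669.79 + (405.22) = 371.01 mGal
Bouguer slab correction = 0.04193 × 3.16 × 1313.1 = 173.98 mGal
Simple Bouguer anomaly = 371.01 − (173.98) = 197.03 mGal
Complete Bouguer anomaly = 197.03 + 1.77 = 198.80 mGal

198.8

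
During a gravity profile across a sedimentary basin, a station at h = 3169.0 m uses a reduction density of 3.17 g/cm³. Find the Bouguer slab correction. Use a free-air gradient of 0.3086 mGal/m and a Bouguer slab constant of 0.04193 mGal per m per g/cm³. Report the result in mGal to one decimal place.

Bouguer slab correction = 0.04193 × 3.17 × 3169.0 = 421.2 mGal

421.2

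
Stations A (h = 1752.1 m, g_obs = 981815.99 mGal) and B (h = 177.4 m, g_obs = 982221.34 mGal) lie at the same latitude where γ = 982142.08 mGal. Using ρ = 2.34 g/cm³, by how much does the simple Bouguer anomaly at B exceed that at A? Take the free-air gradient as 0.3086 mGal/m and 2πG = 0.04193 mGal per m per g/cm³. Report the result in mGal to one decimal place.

73.9

Δg_SB(A) = 981815.99 − 982142.08 + 0.3086×1752.1 − 0.04193×2.34×1752.1 = 42.70 mGal
Δg_SB(B) = 982221.34 − 982142.08 + 0.3086×177.4 − 0.04193×2.34×177.4 = 116.60 mGal
Difference = 116.60 − (42.70) = 73.90 mGal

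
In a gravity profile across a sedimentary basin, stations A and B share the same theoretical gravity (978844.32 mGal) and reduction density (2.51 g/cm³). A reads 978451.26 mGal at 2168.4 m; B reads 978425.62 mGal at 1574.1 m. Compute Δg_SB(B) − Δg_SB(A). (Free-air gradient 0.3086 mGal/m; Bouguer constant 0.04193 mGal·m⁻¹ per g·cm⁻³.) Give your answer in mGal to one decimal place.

-146.5

Δg_SB(A) = 978451.26 − 978844.32 + 0.3086×2168.4 − 0.04193×2.51×2168.4 = 47.90 mGal
Δg_SB(B) = 978425.62 − 978844.32 + 0.3086×1574.1 − 0.04193×2.51×1574.1 = -98.60 mGal
Difference = -98.60 − (47.90) = -146.50 mGal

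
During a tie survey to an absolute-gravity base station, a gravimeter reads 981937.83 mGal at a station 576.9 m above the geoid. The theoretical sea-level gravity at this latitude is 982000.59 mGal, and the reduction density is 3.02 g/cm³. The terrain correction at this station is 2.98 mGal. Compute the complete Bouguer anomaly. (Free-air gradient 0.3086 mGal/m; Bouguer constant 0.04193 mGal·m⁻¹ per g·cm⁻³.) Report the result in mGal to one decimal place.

Free-air correction = 0.3086 × 576.9 = 178.03 mGal
Free-air anomaly = 981937.83 − 982000.59 + (178.03) = 115.27 mGal
Bouguer slab correction = 0.04193 × 3.02 × 576.9 = 73.05 mGal
Simple Bouguer anomaly = 115.27 − (73.05) = 42.22 mGal
Complete Bouguer anomaly = 42.22 + 2.98 = 45.20 mGal

45.2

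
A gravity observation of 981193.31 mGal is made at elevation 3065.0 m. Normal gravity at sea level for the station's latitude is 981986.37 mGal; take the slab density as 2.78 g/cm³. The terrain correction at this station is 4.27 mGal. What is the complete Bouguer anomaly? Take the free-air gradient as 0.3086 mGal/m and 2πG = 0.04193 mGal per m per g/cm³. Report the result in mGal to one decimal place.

-200.2

Free-air correction = 0.3086 × 3065.0 = 945.86 mGal
Free-air anomaly = 981193.31 − 981986.37 + (945.86) = 152.80 mGal
Bouguer slab correction = 0.04193 × 2.78 × 3065.0 = 357.27 mGal
Simple Bouguer anomaly = 152.80 − (357.27) = -204.47 mGal
Complete Bouguer anomaly = -204.47 + 4.27 = -200.20 mGal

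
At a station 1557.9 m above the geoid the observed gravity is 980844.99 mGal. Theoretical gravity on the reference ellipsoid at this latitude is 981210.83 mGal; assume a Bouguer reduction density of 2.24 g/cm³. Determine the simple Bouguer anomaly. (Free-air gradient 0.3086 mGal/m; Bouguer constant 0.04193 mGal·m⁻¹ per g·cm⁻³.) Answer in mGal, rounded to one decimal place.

Free-air correction = 0.3086 × 1557.9 = 480.77 mGal
Free-air anomaly = 980844.99 − 981210.83 + (480.77) = 114.93 mGal
Bouguer slab correction = 0.04193 × 2.24 × 1557.9 = 146.32 mGal
Simple Bouguer anomaly = 114.93 − (146.32) = -31.39 mGal

-31.4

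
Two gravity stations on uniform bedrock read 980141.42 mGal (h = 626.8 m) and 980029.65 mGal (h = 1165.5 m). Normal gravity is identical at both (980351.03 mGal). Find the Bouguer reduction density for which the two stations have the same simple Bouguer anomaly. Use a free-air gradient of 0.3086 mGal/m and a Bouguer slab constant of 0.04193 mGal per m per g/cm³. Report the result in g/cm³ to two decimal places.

2.41

Δg_obs = 980029.65 − 980141.42 = -111.77 mGal over Δh = 1165.5 − 626.8 = 538.7 m
Equal Bouguer anomalies ⇒ Δg_obs + (0.3086 − 0.04193ρ)·Δh = 0
0.3086 − 0.04193ρ = −Δg_obs/Δh = 0.20748
ρ = (0.3086 − 0.20748) / 0.04193 = 2.41 g/cm³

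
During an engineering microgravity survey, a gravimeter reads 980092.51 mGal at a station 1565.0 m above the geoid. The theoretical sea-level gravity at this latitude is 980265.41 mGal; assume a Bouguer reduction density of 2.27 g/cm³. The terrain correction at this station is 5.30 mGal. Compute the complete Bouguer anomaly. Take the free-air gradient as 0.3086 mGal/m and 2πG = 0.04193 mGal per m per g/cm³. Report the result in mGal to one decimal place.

166.4

Free-air correction = 0.3086 × 1565.0 = 482.96 mGal
Free-air anomaly = 980092.51 − 980265.41 + (482.96) = 310.06 mGal
Bouguer slab correction = 0.04193 × 2.27 × 1565.0 = 148.96 mGal
Simple Bouguer anomaly = 310.06 − (148.96) = 161.10 mGal
Complete Bouguer anomaly = 161.10 + 5.30 = 166.40 mGal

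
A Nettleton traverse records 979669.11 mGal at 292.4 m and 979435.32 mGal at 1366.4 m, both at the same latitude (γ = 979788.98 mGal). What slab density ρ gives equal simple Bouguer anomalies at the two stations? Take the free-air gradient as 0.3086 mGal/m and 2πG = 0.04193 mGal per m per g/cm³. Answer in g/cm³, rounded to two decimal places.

2.17

Δg_obs = 979435.32 − 979669.11 = -233.79 mGal over Δh = 1366.4 − 292.4 = 1074.0 m
Equal Bouguer anomalies ⇒ Δg_obs + (0.3086 − 0.04193ρ)·Δh = 0
0.3086 − 0.04193ρ = −Δg_obs/Δh = 0.21768
ρ = (0.3086 − 0.21768) / 0.04193 = 2.17 g/cm³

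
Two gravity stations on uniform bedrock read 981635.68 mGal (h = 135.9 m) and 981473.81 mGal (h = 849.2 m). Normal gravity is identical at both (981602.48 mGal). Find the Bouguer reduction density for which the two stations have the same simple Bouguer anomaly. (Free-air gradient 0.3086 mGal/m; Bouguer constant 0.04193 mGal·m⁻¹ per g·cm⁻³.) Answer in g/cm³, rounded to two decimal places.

Δg_obs = 981473.81 − 981635.68 = -161.87 mGal over Δh = 849.2 − 135.9 = 713.3 m
Equal Bouguer anomalies ⇒ Δg_obs + (0.3086 − 0.04193ρ)·Δh = 0
0.3086 − 0.04193ρ = −Δg_obs/Δh = 0.22693
ρ = (0.3086 − 0.22693) / 0.04193 = 1.95 g/cm³

1.95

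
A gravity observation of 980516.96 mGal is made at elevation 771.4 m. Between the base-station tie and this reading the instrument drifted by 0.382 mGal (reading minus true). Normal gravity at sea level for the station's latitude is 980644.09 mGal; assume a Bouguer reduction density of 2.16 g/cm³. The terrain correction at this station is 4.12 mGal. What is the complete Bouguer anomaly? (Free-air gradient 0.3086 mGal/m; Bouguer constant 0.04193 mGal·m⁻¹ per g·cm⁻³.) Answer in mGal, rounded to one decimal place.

44.8

Drift-corrected reading = 980516.96 − (0.382) = 980516.578 mGal
Free-air correction = 0.3086 × 771.4 = 238.05 mGal
Free-air anomaly = 980516.578 − 980644.09 + (238.05) = 110.538 mGal
Bouguer slab correction = 0.04193 × 2.16 × 771.4 = 69.86 mGal
Simple Bouguer anomaly = 110.538 − (69.86) = 40.678 mGal
Complete Bouguer anomaly = 40.678 + 4.12 = 44.798 mGal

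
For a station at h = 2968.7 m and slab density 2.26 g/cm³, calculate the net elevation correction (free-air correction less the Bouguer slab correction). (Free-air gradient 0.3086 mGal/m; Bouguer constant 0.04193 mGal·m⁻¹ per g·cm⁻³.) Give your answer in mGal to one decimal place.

634.8

Combined gradient = 0.3086 − 0.04193 × 2.26 = 0.2138382 mGal/m
Combined elevation correction = 0.2138382 × 2968.7 = 634.8 mGal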